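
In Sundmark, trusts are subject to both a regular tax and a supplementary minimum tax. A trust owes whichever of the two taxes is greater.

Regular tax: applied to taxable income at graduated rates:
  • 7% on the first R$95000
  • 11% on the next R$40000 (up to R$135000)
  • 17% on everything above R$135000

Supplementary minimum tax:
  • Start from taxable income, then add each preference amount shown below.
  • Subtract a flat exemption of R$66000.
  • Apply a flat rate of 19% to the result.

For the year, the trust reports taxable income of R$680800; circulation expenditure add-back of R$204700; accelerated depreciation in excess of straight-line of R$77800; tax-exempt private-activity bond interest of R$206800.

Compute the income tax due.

R$209779

Regular tax:
  R$95000 × 7% = R$6650
  R$40000 × 11% = R$4400
  R$545800 × 17% = R$92786
  → R$103836

Supplementary minimum tax:
  Adjusted income: R$680800 + R$204700 + R$77800 + R$206800 = R$1170100
  Less exemption R$66000 → base R$1104100
  R$1104100 × 19% = R$209779

R$209779 > R$103836, so the supplementary minimum tax is the binding amount.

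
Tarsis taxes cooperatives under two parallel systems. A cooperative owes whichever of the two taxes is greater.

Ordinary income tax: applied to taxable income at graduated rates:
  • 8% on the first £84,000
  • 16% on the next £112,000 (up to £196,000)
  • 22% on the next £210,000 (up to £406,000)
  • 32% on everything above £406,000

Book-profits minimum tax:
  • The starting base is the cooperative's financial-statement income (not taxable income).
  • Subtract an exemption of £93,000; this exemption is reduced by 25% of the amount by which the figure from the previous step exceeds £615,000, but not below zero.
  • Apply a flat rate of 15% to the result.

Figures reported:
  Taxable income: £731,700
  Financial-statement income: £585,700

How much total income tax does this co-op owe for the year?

£175,064

Book-profits minimum tax:
  Base (financial-statement income): £585,700
  Exemption: £585,700 ≤ £615,000, so full £93,000 applies
  Base: £585,700 − £93,000 = £492,700
  £492,700 × 15% = £73,905

Ordinary income tax:
  £84,000 × 8% = £6,720
  £112,000 × 16% = £17,920
  £210,000 × 22% = £46,200
  £325,700 × 32% = £104,224
  → £175,064

£175,064 > £73,905, so the ordinary income tax governs.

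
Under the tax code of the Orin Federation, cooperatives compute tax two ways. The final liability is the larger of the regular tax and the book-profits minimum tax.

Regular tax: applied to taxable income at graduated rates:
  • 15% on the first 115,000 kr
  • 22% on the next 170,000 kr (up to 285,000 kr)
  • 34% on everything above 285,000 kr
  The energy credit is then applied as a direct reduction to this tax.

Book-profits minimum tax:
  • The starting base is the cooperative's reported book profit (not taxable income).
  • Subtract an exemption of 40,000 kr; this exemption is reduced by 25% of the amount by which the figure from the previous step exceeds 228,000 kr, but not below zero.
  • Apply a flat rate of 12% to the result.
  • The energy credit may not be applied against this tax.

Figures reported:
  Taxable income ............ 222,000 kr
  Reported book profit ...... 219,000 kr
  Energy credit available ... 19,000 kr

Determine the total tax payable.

Book-profits minimum tax:
  Base (reported book profit): 219,000 kr
  Exemption: 219,000 kr ≤ 228,000 kr, so full 40,000 kr applies
  Base: 219,000 kr − 40,000 kr = 179,000 kr
  179,000 kr × 12% = 21,480 kr

Regular tax:
  115,000 kr × 15% = 17,250 kr
  107,000 kr × 22% = 23,540 kr
  → 40,790 kr
  Less energy credit 19,000 kr → 21,790 kr

21,790 kr > 21,480 kr, so the regular tax governs.

21,790 kr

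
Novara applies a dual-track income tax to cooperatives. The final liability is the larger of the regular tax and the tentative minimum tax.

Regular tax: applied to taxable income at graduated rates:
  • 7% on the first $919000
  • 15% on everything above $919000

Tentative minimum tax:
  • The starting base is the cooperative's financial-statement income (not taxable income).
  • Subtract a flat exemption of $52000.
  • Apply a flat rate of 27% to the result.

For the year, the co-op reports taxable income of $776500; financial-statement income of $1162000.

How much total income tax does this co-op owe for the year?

$299700

Regular tax:
  $776500 × 7% = $54355

Tentative minimum tax:
  Base (financial-statement income): $1162000
  Less exemption $52000 → base $1110000
  $1110000 × 27% = $299700

$299700 > $54355, so the tentative minimum tax is the binding amount.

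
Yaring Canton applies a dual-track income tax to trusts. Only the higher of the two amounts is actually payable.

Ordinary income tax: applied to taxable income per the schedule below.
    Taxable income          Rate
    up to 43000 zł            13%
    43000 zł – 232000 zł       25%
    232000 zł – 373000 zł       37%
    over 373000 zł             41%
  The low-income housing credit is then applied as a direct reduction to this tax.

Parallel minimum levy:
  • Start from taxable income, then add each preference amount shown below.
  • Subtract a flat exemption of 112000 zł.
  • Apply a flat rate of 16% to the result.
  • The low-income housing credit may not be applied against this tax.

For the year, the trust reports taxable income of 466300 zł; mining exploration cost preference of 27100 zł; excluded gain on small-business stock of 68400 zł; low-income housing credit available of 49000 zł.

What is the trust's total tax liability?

Ordinary income tax:
  43000 zł × 13% = 5590 zł
  189000 zł × 25% = 47250 zł
  141000 zł × 37% = 52170 zł
  93300 zł × 41% = 38253 zł
  → 143263 zł
  Less low-income housing credit 49000 zł → 94263 zł

Parallel minimum levy:
  Adjusted income: 466300 zł + 27100 zł + 68400 zł = 561800 zł
  Less exemption 112000 zł → base 449800 zł
  449800 zł × 16% = 71968 zł

94263 zł > 71968 zł, so the ordinary income tax governs.

94263 zł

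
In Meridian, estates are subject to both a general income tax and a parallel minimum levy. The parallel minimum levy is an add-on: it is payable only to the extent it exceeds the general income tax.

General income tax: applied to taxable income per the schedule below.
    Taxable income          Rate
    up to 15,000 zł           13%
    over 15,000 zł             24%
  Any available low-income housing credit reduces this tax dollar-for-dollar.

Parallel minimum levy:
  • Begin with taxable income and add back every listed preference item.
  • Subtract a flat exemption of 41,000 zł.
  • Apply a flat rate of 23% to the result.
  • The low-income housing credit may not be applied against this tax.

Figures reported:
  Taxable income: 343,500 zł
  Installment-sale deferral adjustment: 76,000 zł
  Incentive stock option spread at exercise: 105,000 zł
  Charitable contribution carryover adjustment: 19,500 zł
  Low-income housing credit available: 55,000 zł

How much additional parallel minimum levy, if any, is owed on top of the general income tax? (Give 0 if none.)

89,900 zł

Parallel minimum levy:
  Adjusted income: 343,500 zł + 76,000 zł + 105,000 zł + 19,500 zł = 544,000 zł
  Less exemption 41,000 zł → base 503,000 zł
  503,000 zł × 23% = 115,690 zł

General income tax:
  15,000 zł × 13% = 1,950 zł
  328,500 zł × 24% = 78,840 zł
  → 80,790 zł
  Less low-income housing credit 55,000 zł → 25,790 zł

Excess of parallel minimum levy over general income tax: 115,690 zł − 25,790 zł = 89,900 zł.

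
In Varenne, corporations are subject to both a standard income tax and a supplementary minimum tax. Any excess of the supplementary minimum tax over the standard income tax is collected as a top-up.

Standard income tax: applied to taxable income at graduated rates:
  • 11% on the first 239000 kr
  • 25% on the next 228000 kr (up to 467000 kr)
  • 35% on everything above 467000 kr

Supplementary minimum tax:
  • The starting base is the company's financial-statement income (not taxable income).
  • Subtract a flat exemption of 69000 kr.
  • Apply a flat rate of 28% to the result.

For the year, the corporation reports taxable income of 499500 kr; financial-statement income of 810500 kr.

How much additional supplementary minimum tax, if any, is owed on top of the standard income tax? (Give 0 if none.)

Supplementary minimum tax:
  Base (financial-statement income): 810500 kr
  Less exemption 69000 kr → base 741500 kr
  741500 kr × 28% = 207620 kr

Standard income tax:
  239000 kr × 11% = 26290 kr
  228000 kr × 25% = 57000 kr
  32500 kr × 35% = 11375 kr
  → 94665 kr

Excess of supplementary minimum tax over standard income tax: 207620 kr − 94665 kr = 112955 kr.

112955 kr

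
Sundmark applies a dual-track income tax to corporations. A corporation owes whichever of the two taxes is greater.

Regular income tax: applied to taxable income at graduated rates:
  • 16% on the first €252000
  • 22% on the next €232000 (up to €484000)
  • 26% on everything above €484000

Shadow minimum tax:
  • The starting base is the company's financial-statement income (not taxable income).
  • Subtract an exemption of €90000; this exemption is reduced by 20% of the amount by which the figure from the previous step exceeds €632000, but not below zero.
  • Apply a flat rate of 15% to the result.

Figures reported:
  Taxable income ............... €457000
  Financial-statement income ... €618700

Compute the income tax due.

€85420

Shadow minimum tax:
  Base (financial-statement income): €618700
  Exemption: €618700 ≤ €632000, so full €90000 applies
  Base: €618700 − €90000 = €528700
  €528700 × 15% = €79305

Regular income tax:
  €252000 × 16% = €40320
  €205000 × 22% = €45100
  → €85420

€85420 > €79305, so the regular income tax governs.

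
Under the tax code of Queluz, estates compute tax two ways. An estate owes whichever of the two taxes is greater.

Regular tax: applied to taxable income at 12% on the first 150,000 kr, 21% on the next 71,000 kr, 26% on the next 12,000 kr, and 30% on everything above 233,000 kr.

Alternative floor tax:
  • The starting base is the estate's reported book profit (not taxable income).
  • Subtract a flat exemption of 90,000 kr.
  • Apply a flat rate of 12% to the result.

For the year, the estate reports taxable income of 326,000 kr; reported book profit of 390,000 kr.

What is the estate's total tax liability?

63,930 kr

Alternative floor tax:
  Base (reported book profit): 390,000 kr
  Less exemption 90,000 kr → base 300,000 kr
  300,000 kr × 12% = 36,000 kr

Regular tax:
  150,000 kr × 12% = 18,000 kr
  71,000 kr × 21% = 14,910 kr
  12,000 kr × 26% = 3,120 kr
  93,000 kr × 30% = 27,900 kr
  → 63,930 kr

63,930 kr > 36,000 kr, so the regular tax governs.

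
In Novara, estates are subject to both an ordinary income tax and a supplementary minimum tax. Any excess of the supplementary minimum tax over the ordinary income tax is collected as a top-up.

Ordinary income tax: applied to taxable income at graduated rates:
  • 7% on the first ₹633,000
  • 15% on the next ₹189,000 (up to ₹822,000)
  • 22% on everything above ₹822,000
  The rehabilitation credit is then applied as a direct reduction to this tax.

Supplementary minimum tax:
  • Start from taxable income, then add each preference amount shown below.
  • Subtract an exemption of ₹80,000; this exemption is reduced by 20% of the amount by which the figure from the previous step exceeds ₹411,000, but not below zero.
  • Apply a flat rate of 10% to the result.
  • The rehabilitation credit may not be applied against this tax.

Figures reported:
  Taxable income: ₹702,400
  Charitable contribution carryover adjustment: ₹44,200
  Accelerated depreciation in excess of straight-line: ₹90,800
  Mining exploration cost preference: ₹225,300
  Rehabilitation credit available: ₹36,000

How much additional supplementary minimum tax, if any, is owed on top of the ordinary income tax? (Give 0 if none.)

₹87,550

Ordinary income tax:
  ₹633,000 × 7% = ₹44,310
  ₹69,400 × 15% = ₹10,410
  → ₹54,720
  Less rehabilitation credit ₹36,000 → ₹18,720

Supplementary minimum tax:
  Adjusted income: ₹702,400 + ₹44,200 + ₹90,800 + ₹225,300 = ₹1,062,700
  Exemption: 20% × (₹1,062,700 − ₹411,000) = ₹130,340 ≥ ₹80,000, so the exemption is fully phased out
  Base: ₹1,062,700 − ₹0 = ₹1,062,700
  ₹1,062,700 × 10% = ₹106,270

Excess of supplementary minimum tax over ordinary income tax: ₹106,270 − ₹18,720 = ₹87,550.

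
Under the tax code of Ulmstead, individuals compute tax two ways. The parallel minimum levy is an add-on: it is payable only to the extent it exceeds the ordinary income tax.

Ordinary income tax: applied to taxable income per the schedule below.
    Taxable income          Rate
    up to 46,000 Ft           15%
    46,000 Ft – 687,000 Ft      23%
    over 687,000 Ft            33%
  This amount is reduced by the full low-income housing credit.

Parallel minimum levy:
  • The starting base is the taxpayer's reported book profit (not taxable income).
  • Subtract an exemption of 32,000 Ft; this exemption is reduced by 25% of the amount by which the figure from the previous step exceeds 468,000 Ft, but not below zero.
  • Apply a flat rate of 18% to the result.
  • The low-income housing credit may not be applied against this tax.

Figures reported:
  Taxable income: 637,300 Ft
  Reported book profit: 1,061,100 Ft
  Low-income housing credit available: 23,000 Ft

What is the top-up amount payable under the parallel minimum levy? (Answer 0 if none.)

Ordinary income tax:
  46,000 Ft × 15% = 6,900 Ft
  591,300 Ft × 23% = 135,999 Ft
  → 142,899 Ft
  Less low-income housing credit 23,000 Ft → 119,899 Ft

Parallel minimum levy:
  Base (reported book profit): 1,061,100 Ft
  Exemption: 25% × (1,061,100 Ft − 468,000 Ft) = 148,275 Ft ≥ 32,000 Ft, so the exemption is fully phased out
  Base: 1,061,100 Ft − 0 Ft = 1,061,100 Ft
  1,061,100 Ft × 18% = 190,998 Ft

Excess of parallel minimum levy over ordinary income tax: 190,998 Ft − 119,899 Ft = 71,099 Ft.

71,099 Ft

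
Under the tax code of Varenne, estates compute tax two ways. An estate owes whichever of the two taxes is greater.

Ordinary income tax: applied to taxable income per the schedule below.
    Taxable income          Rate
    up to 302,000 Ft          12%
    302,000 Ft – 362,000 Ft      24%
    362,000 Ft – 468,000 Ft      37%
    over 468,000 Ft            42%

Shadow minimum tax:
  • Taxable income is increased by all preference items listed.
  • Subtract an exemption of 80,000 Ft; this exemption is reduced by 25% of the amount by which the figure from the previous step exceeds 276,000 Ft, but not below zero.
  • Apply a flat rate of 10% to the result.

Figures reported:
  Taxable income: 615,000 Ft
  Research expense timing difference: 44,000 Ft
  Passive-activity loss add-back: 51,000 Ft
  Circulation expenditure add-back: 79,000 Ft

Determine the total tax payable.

Shadow minimum tax:
  Adjusted income: 615,000 Ft + 44,000 Ft + 51,000 Ft + 79,000 Ft = 789,000 Ft
  Exemption: 25% × (789,000 Ft − 276,000 Ft) = 128,250 Ft ≥ 80,000 Ft, so the exemption is fully phased out
  Base: 789,000 Ft − 0 Ft = 789,000 Ft
  789,000 Ft × 10% = 78,900 Ft

Ordinary income tax:
  302,000 Ft × 12% = 36,240 Ft
  60,000 Ft × 24% = 14,400 Ft
  106,000 Ft × 37% = 39,220 Ft
  147,000 Ft × 42% = 61,740 Ft
  → 151,600 Ft

151,600 Ft > 78,900 Ft, so the ordinary income tax governs.

151,600 Ft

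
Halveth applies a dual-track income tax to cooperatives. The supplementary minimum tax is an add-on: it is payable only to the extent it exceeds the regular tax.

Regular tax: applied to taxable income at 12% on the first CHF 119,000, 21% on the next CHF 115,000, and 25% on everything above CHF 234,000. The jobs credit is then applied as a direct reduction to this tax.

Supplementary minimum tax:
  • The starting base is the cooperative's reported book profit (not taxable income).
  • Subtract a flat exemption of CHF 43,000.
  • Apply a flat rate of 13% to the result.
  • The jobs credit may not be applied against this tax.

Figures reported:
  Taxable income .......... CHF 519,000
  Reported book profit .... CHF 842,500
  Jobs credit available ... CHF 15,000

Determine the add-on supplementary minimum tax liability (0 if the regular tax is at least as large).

Regular tax:
  CHF 119,000 × 12% = CHF 14,280
  CHF 115,000 × 21% = CHF 24,150
  CHF 285,000 × 25% = CHF 71,250
  → CHF 109,680
  Less jobs credit CHF 15,000 → CHF 94,680

Supplementary minimum tax:
  Base (reported book profit): CHF 842,500
  Less exemption CHF 43,000 → base CHF 799,500
  CHF 799,500 × 13% = CHF 103,935

Excess of supplementary minimum tax over regular tax: CHF 103,935 − CHF 94,680 = CHF 9,255.

CHF 9,255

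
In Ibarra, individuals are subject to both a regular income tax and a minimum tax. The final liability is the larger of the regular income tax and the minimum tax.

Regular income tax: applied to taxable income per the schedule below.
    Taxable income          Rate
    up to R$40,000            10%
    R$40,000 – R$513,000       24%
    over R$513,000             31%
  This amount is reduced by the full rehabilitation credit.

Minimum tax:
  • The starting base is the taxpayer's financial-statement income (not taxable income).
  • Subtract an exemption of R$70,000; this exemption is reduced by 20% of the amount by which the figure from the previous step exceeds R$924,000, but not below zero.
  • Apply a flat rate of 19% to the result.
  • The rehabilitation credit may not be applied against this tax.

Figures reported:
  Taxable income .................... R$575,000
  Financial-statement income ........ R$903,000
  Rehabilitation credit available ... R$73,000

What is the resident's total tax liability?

Minimum tax:
  Base (financial-statement income): R$903,000
  Exemption: R$903,000 ≤ R$924,000, so full R$70,000 applies
  Base: R$903,000 − R$70,000 = R$833,000
  R$833,000 × 19% = R$158,270

Regular income tax:
  R$40,000 × 10% = R$4,000
  R$473,000 × 24% = R$113,520
  R$62,000 × 31% = R$19,220
  → R$136,740
  Less rehabilitation credit R$73,000 → R$63,740

R$158,270 > R$63,740, so the minimum tax is the binding amount.

R$158,270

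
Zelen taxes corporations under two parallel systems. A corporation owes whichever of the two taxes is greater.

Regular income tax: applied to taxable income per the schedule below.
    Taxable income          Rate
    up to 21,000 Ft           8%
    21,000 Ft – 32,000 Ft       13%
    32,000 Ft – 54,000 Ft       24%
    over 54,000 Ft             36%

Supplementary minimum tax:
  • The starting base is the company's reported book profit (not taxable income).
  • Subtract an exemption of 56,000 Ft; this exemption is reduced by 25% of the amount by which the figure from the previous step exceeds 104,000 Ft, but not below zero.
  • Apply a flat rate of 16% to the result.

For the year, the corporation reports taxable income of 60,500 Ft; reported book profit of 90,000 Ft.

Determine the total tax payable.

10,730 Ft

Supplementary minimum tax:
  Base (reported book profit): 90,000 Ft
  Exemption: 90,000 Ft ≤ 104,000 Ft, so full 56,000 Ft applies
  Base: 90,000 Ft − 56,000 Ft = 34,000 Ft
  34,000 Ft × 16% = 5,440 Ft

Regular income tax:
  21,000 Ft × 8% = 1,680 Ft
  11,000 Ft × 13% = 1,430 Ft
  22,000 Ft × 24% = 5,280 Ft
  6,500 Ft × 36% = 2,340 Ft
  → 10,730 Ft

10,730 Ft > 5,440 Ft, so the regular income tax governs.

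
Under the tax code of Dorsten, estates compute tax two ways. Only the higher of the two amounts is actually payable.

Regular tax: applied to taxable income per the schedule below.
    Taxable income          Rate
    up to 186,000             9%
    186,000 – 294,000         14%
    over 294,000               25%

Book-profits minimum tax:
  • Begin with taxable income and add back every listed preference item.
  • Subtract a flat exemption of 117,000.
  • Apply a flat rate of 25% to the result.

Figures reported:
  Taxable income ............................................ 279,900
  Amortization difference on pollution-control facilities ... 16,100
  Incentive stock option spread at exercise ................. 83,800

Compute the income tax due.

Regular tax:
  186,000 × 9% = 16,740
  93,900 × 14% = 13,146
  → 29,886

Book-profits minimum tax:
  Adjusted income: 279,900 + 16,100 + 83,800 = 379,800
  Less exemption 117,000 → base 262,800
  262,800 × 25% = 65,700

65,700 > 29,886, so the book-profits minimum tax is the binding amount.

65,700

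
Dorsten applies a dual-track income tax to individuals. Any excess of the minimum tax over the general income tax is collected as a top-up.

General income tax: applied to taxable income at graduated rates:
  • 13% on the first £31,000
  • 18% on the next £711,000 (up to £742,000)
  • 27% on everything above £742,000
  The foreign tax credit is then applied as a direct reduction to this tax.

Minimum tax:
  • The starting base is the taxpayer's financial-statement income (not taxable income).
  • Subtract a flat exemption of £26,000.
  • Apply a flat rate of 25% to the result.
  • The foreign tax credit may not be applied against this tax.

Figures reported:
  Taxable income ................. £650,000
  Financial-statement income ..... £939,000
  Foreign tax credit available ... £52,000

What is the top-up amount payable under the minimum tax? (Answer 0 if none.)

Minimum tax:
  Base (financial-statement income): £939,000
  Less exemption £26,000 → base £913,000
  £913,000 × 25% = £228,250

General income tax:
  £31,000 × 13% = £4,030
  £619,000 × 18% = £111,420
  → £115,450
  Less foreign tax credit £52,000 → £63,450

Excess of minimum tax over general income tax: £228,250 − £63,450 = £164,800.

£164,800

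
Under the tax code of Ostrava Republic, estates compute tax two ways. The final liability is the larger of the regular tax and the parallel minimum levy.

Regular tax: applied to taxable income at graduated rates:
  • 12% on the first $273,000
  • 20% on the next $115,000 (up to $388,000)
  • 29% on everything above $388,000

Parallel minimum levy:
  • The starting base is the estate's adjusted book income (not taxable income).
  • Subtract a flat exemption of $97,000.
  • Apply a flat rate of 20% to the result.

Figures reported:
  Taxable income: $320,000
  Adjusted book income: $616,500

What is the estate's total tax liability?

$103,900

Parallel minimum levy:
  Base (adjusted book income): $616,500
  Less exemption $97,000 → base $519,500
  $519,500 × 20% = $103,900

Regular tax:
  $273,000 × 12% = $32,760
  $47,000 × 20% = $9,400
  → $42,160

$103,900 > $42,160, so the parallel minimum levy is the binding amount.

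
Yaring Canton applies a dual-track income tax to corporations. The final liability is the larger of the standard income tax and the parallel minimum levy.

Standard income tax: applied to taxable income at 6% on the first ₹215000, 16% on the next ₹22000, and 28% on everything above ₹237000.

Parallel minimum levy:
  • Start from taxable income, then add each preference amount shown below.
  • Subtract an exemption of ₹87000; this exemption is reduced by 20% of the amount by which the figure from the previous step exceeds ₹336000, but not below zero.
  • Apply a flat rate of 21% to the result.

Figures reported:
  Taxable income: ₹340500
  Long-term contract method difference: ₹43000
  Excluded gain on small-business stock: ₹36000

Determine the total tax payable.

₹73332

Parallel minimum levy:
  Adjusted income: ₹340500 + ₹43000 + ₹36000 = ₹419500
  Exemption: ₹87000 − 20% × (₹419500 − ₹336000) = ₹87000 − ₹16700 = ₹70300
  Base: ₹419500 − ₹70300 = ₹349200
  ₹349200 × 21% = ₹73332

Standard income tax:
  ₹215000 × 6% = ₹12900
  ₹22000 × 16% = ₹3520
  ₹103500 × 28% = ₹28980
  → ₹45400

₹73332 > ₹45400, so the parallel minimum levy is the binding amount.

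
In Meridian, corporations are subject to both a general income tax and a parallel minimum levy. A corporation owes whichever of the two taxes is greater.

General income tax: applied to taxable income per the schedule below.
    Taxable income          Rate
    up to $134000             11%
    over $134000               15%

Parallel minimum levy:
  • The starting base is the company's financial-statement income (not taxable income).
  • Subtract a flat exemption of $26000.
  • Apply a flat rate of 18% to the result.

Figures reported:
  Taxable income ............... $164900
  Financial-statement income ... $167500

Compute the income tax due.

Parallel minimum levy:
  Base (financial-statement income): $167500
  Less exemption $26000 → base $141500
  $141500 × 18% = $25470

General income tax:
  $134000 × 11% = $14740
  $30900 × 15% = $4635
  → $19375

$25470 > $19375, so the parallel minimum levy is the binding amount.

$25470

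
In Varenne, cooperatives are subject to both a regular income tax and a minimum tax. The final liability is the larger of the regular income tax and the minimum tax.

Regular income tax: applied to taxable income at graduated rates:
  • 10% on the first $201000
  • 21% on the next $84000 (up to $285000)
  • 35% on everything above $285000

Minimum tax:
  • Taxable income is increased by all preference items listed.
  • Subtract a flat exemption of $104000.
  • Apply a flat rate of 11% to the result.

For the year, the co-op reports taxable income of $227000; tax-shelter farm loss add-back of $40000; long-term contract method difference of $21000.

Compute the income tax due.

Regular income tax:
  $201000 × 10% = $20100
  $26000 × 21% = $5460
  → $25560

Minimum tax:
  Adjusted income: $227000 + $40000 + $21000 = $288000
  Less exemption $104000 → base $184000
  $184000 × 11% = $20240

$25560 > $20240, so the regular income tax governs.

$25560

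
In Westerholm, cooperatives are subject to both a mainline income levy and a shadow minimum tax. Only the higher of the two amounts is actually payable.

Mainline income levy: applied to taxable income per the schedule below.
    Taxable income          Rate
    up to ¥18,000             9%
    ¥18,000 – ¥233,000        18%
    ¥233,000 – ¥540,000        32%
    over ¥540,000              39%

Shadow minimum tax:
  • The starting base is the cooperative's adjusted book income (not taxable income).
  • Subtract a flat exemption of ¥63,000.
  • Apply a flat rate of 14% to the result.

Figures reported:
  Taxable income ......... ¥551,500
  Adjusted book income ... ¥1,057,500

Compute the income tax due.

Shadow minimum tax:
  Base (adjusted book income): ¥1,057,500
  Less exemption ¥63,000 → base ¥994,500
  ¥994,500 × 14% = ¥139,230

Mainline income levy:
  ¥18,000 × 9% = ¥1,620
  ¥215,000 × 18% = ¥38,700
  ¥307,000 × 32% = ¥98,240
  ¥11,500 × 39% = ¥4,485
  → ¥143,045

¥143,045 > ¥139,230, so the mainline income levy governs.

¥143,045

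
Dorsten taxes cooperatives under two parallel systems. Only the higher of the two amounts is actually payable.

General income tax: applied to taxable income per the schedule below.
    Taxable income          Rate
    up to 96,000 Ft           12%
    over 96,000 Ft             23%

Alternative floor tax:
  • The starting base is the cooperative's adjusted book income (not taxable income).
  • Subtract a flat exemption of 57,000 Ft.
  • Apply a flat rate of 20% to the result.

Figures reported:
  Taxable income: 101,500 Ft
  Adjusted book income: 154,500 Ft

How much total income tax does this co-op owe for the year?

19,500 Ft

General income tax:
  96,000 Ft × 12% = 11,520 Ft
  5,500 Ft × 23% = 1,265 Ft
  → 12,785 Ft

Alternative floor tax:
  Base (adjusted book income): 154,500 Ft
  Less exemption 57,000 Ft → base 97,500 Ft
  97,500 Ft × 20% = 19,500 Ft

19,500 Ft > 12,785 Ft, so the alternative floor tax is the binding amount.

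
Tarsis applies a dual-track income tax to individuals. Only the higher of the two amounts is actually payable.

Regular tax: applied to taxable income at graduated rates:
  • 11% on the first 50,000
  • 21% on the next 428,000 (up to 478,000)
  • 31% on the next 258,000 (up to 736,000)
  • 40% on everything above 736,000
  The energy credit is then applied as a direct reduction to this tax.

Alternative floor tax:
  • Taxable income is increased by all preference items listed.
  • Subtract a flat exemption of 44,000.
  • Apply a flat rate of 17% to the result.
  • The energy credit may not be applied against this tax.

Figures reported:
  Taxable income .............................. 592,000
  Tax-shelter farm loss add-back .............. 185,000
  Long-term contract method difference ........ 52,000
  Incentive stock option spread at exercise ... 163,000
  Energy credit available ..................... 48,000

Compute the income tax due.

Regular tax:
  50,000 × 11% = 5,500
  428,000 × 21% = 89,880
  114,000 × 31% = 35,340
  → 130,720
  Less energy credit 48,000 → 82,720

Alternative floor tax:
  Adjusted income: 592,000 + 185,000 + 52,000 + 163,000 = 992,000
  Less exemption 44,000 → base 948,000
  948,000 × 17% = 161,160

161,160 > 82,720, so the alternative floor tax is the binding amount.

161,160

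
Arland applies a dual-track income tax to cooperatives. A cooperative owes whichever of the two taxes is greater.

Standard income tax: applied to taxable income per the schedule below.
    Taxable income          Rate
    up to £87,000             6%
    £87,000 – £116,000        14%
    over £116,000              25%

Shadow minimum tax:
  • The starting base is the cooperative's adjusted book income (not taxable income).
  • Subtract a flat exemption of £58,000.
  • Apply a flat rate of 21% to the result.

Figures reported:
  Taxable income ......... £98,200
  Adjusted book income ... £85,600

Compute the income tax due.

Standard income tax:
  £87,000 × 6% = £5,220
  £11,200 × 14% = £1,568
  → £6,788

Shadow minimum tax:
  Base (adjusted book income): £85,600
  Less exemption £58,000 → base £27,600
  £27,600 × 21% = £5,796

£6,788 > £5,796, so the standard income tax governs.

£6,788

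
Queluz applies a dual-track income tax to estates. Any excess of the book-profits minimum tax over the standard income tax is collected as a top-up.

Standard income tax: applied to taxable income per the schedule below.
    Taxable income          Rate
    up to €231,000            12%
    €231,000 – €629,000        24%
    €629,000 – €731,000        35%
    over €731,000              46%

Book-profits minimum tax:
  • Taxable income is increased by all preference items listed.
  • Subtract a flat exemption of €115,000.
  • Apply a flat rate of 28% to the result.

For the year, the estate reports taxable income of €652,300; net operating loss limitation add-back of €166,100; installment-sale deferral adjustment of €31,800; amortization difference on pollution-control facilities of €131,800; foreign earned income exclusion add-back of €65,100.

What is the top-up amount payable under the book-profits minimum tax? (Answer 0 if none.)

€129,593

Book-profits minimum tax:
  Adjusted income: €652,300 + €166,100 + €31,800 + €131,800 + €65,100 = €1,047,100
  Less exemption €115,000 → base €932,100
  €932,100 × 28% = €260,988

Standard income tax:
  €231,000 × 12% = €27,720
  €398,000 × 24% = €95,520
  €23,300 × 35% = €8,155
  → €131,395

Excess of book-profits minimum tax over standard income tax: €260,988 − €131,395 = €129,593.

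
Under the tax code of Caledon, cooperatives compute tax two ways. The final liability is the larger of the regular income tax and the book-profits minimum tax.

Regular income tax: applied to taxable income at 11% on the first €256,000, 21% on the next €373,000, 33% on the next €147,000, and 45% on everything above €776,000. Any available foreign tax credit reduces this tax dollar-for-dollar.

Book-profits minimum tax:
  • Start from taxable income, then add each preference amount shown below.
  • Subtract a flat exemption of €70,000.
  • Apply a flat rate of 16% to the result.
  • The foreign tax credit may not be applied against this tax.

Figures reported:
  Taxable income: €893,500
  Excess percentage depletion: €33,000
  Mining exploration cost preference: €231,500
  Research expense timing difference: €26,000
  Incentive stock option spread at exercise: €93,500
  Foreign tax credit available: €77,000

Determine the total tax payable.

Book-profits minimum tax:
  Adjusted income: €893,500 + €33,000 + €231,500 + €26,000 + €93,500 = €1,277,500
  Less exemption €70,000 → base €1,207,500
  €1,207,500 × 16% = €193,200

Regular income tax:
  €256,000 × 11% = €28,160
  €373,000 × 21% = €78,330
  €147,000 × 33% = €48,510
  €117,500 × 45% = €52,875
  → €207,875
  Less foreign tax credit €77,000 → €130,875

€193,200 > €130,875, so the book-profits minimum tax is the binding amount.

€193,200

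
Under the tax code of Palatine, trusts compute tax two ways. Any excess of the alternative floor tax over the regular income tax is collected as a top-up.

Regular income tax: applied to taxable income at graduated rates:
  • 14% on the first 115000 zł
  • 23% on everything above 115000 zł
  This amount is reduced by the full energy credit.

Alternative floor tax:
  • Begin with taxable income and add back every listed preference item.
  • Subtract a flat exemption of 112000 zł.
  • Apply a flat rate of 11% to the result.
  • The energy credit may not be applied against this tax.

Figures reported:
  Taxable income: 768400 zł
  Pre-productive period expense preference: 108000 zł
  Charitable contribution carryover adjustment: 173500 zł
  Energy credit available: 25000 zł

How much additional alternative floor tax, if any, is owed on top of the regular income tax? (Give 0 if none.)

Alternative floor tax:
  Adjusted income: 768400 zł + 108000 zł + 173500 zł = 1049900 zł
  Less exemption 112000 zł → base 937900 zł
  937900 zł × 11% = 103169 zł

Regular income tax:
  115000 zł × 14% = 16100 zł
  653400 zł × 23% = 150282 zł
  → 166382 zł
  Less energy credit 25000 zł → 141382 zł

103169 zł ≤ 141382 zł, so no add-on is due.

0 zł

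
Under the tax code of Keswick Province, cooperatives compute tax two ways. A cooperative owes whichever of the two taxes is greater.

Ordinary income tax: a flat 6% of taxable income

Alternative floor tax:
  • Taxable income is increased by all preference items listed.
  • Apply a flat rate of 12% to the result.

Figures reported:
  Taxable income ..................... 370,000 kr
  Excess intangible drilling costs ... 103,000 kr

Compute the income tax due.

Alternative floor tax:
  Adjusted income: 370,000 kr + 103,000 kr = 473,000 kr
  473,000 kr × 12% = 56,760 kr

Ordinary income tax:
  370,000 kr × 6% = 22,200 kr

56,760 kr > 22,200 kr, so the alternative floor tax is the binding amount.

56,760 kr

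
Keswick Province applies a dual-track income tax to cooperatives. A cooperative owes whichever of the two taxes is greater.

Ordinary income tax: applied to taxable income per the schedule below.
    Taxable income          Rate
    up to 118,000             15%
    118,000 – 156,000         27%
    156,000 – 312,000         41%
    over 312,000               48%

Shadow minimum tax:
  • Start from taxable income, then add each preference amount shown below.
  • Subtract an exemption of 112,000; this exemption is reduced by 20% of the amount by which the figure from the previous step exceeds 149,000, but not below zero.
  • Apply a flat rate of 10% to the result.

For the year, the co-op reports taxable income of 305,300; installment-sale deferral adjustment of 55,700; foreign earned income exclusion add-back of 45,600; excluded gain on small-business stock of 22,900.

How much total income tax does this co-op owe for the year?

Ordinary income tax:
  118,000 × 15% = 17,700
  38,000 × 27% = 10,260
  149,300 × 41% = 61,213
  → 89,173

Shadow minimum tax:
  Adjusted income: 305,300 + 55,700 + 45,600 + 22,900 = 429,500
  Exemption: 112,000 − 20% × (429,500 − 149,000) = 112,000 − 56,100 = 55,900
  Base: 429,500 − 55,900 = 373,600
  373,600 × 10% = 37,360

89,173 > 37,360, so the ordinary income tax governs.

89,173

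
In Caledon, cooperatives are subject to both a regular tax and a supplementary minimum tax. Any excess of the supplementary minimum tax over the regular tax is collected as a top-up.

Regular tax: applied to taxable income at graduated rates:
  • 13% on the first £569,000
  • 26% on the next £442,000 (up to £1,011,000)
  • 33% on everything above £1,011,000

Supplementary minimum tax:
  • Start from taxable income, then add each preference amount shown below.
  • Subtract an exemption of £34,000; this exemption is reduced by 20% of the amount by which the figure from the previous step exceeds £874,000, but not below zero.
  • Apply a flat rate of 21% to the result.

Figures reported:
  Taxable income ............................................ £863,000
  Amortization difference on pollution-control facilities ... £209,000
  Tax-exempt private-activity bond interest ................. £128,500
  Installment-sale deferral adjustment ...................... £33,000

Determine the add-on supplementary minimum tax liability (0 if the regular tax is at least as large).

£108,625

Regular tax:
  £569,000 × 13% = £73,970
  £294,000 × 26% = £76,440
  → £150,410

Supplementary minimum tax:
  Adjusted income: £863,000 + £209,000 + £128,500 + £33,000 = £1,233,500
  Exemption: 20% × (£1,233,500 − £874,000) = £71,900 ≥ £34,000, so the exemption is fully phased out
  Base: £1,233,500 − £0 = £1,233,500
  £1,233,500 × 21% = £259,035

Excess of supplementary minimum tax over regular tax: £259,035 − £150,410 = £108,625.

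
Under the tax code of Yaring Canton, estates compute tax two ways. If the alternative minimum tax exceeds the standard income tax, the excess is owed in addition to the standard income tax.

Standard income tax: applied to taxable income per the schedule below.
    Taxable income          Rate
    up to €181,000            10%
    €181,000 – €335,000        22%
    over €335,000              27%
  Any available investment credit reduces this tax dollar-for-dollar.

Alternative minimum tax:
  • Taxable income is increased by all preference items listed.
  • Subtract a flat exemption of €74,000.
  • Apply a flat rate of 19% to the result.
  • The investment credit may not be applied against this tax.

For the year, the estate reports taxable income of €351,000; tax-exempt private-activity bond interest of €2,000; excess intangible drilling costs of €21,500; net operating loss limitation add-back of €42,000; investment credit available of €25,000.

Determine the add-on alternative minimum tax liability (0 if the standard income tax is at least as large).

Alternative minimum tax:
  Adjusted income: €351,000 + €2,000 + €21,500 + €42,000 = €416,500
  Less exemption €74,000 → base €342,500
  €342,500 × 19% = €65,075

Standard income tax:
  €181,000 × 10% = €18,100
  €154,000 × 22% = €33,880
  €16,000 × 27% = €4,320
  → €56,300
  Less investment credit €25,000 → €31,300

Excess of alternative minimum tax over standard income tax: €65,075 − €31,300 = €33,775.

€33,775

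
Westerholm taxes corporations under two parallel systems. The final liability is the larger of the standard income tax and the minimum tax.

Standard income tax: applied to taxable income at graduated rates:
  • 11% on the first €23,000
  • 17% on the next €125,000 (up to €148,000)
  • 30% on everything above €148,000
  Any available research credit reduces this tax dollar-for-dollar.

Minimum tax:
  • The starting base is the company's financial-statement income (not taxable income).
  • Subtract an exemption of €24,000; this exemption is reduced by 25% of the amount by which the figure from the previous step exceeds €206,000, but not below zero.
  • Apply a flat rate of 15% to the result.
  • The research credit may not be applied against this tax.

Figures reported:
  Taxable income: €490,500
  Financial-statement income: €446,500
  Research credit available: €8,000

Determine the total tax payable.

Standard income tax:
  €23,000 × 11% = €2,530
  €125,000 × 17% = €21,250
  €342,500 × 30% = €102,750
  → €126,530
  Less research credit €8,000 → €118,530

Minimum tax:
  Base (financial-statement income): €446,500
  Exemption: 25% × (€446,500 − €206,000) = €60,125 ≥ €24,000, so the exemption is fully phased out
  Base: €446,500 − €0 = €446,500
  €446,500 × 15% = €66,975

€118,530 > €66,975, so the standard income tax governs.

€118,530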